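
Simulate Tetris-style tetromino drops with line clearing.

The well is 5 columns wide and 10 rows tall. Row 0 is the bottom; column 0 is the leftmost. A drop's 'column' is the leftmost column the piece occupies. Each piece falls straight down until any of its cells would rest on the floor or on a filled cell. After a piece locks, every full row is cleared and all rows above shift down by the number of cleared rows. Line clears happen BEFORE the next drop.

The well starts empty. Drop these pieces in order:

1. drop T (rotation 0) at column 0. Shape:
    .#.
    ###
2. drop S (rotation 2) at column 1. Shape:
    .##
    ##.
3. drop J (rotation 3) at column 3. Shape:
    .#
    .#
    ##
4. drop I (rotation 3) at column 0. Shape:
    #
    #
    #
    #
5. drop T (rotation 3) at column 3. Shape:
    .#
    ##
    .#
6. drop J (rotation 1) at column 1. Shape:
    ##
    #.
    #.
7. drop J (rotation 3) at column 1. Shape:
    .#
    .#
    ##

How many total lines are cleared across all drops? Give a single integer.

Drop 1: T rot0 at col 0 lands with bottom-row=0; cleared 0 line(s) (total 0); column heights now [1 2 1 0 0], max=2
Drop 2: S rot2 at col 1 lands with bottom-row=2; cleared 0 line(s) (total 0); column heights now [1 3 4 4 0], max=4
Drop 3: J rot3 at col 3 lands with bottom-row=4; cleared 0 line(s) (total 0); column heights now [1 3 4 5 7], max=7
Drop 4: I rot3 at col 0 lands with bottom-row=1; cleared 0 line(s) (total 0); column heights now [5 3 4 5 7], max=7
Drop 5: T rot3 at col 3 lands with bottom-row=7; cleared 0 line(s) (total 0); column heights now [5 3 4 9 10], max=10
Drop 6: J rot1 at col 1 lands with bottom-row=3; cleared 0 line(s) (total 0); column heights now [5 6 6 9 10], max=10
Drop 7: J rot3 at col 1 lands with bottom-row=6; cleared 0 line(s) (total 0); column heights now [5 7 9 9 10], max=10

Answer: 0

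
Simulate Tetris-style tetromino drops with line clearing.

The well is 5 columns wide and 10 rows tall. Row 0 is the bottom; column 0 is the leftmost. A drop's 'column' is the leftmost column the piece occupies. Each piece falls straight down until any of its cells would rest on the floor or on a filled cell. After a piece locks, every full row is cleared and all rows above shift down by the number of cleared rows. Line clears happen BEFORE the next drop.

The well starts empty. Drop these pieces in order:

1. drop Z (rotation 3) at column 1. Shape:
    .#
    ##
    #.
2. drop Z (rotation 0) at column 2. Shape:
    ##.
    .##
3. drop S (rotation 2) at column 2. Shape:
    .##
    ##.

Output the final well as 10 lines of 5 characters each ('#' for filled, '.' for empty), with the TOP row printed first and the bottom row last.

Drop 1: Z rot3 at col 1 lands with bottom-row=0; cleared 0 line(s) (total 0); column heights now [0 2 3 0 0], max=3
Drop 2: Z rot0 at col 2 lands with bottom-row=2; cleared 0 line(s) (total 0); column heights now [0 2 4 4 3], max=4
Drop 3: S rot2 at col 2 lands with bottom-row=4; cleared 0 line(s) (total 0); column heights now [0 2 5 6 6], max=6

Answer: .....
.....
.....
.....
...##
..##.
..##.
..###
.##..
.#...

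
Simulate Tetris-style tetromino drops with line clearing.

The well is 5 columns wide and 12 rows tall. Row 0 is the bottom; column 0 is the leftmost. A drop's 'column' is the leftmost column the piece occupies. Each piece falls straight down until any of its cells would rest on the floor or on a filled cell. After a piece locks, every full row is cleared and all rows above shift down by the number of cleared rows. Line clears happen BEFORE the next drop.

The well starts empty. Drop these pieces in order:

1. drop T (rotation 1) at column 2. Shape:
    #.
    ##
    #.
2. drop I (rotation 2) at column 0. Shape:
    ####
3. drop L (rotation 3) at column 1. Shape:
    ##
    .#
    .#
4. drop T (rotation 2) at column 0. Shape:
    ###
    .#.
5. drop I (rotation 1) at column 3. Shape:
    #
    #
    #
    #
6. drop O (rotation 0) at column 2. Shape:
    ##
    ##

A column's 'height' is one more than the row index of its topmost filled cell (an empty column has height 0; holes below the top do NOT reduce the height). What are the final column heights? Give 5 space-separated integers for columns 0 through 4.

Drop 1: T rot1 at col 2 lands with bottom-row=0; cleared 0 line(s) (total 0); column heights now [0 0 3 2 0], max=3
Drop 2: I rot2 at col 0 lands with bottom-row=3; cleared 0 line(s) (total 0); column heights now [4 4 4 4 0], max=4
Drop 3: L rot3 at col 1 lands with bottom-row=4; cleared 0 line(s) (total 0); column heights now [4 7 7 4 0], max=7
Drop 4: T rot2 at col 0 lands with bottom-row=7; cleared 0 line(s) (total 0); column heights now [9 9 9 4 0], max=9
Drop 5: I rot1 at col 3 lands with bottom-row=4; cleared 0 line(s) (total 0); column heights now [9 9 9 8 0], max=9
Drop 6: O rot0 at col 2 lands with bottom-row=9; cleared 0 line(s) (total 0); column heights now [9 9 11 11 0], max=11

Answer: 9 9 11 11 0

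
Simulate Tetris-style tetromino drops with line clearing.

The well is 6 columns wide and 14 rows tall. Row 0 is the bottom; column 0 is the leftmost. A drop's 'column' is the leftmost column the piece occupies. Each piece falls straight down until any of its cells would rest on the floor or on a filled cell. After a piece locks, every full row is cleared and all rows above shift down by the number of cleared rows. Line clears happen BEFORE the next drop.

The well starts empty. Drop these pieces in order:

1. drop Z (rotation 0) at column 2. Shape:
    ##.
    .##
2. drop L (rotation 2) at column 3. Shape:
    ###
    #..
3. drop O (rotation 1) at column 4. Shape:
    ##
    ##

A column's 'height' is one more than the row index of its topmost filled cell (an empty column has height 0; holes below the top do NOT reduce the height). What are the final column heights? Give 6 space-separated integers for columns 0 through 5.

Answer: 0 0 2 4 6 6

Derivation:
Drop 1: Z rot0 at col 2 lands with bottom-row=0; cleared 0 line(s) (total 0); column heights now [0 0 2 2 1 0], max=2
Drop 2: L rot2 at col 3 lands with bottom-row=2; cleared 0 line(s) (total 0); column heights now [0 0 2 4 4 4], max=4
Drop 3: O rot1 at col 4 lands with bottom-row=4; cleared 0 line(s) (total 0); column heights now [0 0 2 4 6 6], max=6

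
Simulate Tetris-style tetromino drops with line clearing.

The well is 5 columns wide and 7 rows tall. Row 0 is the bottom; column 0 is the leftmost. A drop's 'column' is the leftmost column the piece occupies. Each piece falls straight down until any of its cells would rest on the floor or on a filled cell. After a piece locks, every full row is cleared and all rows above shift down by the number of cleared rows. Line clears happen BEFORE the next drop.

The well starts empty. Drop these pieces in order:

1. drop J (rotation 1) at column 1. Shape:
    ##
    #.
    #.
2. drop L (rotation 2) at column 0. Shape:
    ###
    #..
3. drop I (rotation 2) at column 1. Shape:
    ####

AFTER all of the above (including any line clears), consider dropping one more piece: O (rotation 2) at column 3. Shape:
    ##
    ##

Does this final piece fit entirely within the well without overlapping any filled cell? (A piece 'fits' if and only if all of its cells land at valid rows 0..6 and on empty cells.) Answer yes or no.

Answer: yes

Derivation:
Drop 1: J rot1 at col 1 lands with bottom-row=0; cleared 0 line(s) (total 0); column heights now [0 3 3 0 0], max=3
Drop 2: L rot2 at col 0 lands with bottom-row=2; cleared 0 line(s) (total 0); column heights now [4 4 4 0 0], max=4
Drop 3: I rot2 at col 1 lands with bottom-row=4; cleared 0 line(s) (total 0); column heights now [4 5 5 5 5], max=5
Test piece O rot2 at col 3 (width 2): heights before test = [4 5 5 5 5]; fits = True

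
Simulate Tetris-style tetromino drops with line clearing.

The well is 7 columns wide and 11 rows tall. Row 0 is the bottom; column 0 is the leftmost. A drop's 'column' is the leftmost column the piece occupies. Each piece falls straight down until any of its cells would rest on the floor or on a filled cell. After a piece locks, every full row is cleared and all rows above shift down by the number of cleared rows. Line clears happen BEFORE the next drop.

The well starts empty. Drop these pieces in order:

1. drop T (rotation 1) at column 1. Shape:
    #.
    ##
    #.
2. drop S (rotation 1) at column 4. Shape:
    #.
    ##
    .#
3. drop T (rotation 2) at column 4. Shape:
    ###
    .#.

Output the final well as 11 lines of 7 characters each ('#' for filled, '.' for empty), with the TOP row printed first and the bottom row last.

Answer: .......
.......
.......
.......
.......
.......
.......
....###
.#..##.
.##.##.
.#...#.

Derivation:
Drop 1: T rot1 at col 1 lands with bottom-row=0; cleared 0 line(s) (total 0); column heights now [0 3 2 0 0 0 0], max=3
Drop 2: S rot1 at col 4 lands with bottom-row=0; cleared 0 line(s) (total 0); column heights now [0 3 2 0 3 2 0], max=3
Drop 3: T rot2 at col 4 lands with bottom-row=2; cleared 0 line(s) (total 0); column heights now [0 3 2 0 4 4 4], max=4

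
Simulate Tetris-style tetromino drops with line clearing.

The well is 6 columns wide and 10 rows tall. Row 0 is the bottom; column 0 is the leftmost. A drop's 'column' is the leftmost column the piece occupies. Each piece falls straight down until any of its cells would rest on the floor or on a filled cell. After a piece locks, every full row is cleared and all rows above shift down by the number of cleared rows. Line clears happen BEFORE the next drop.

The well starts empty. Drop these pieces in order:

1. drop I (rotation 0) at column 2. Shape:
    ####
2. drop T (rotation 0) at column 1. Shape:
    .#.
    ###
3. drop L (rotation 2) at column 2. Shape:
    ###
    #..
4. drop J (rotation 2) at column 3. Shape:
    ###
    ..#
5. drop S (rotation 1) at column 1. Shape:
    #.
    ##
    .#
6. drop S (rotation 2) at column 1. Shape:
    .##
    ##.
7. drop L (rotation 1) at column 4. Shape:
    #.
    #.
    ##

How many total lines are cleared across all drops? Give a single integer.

Answer: 0

Derivation:
Drop 1: I rot0 at col 2 lands with bottom-row=0; cleared 0 line(s) (total 0); column heights now [0 0 1 1 1 1], max=1
Drop 2: T rot0 at col 1 lands with bottom-row=1; cleared 0 line(s) (total 0); column heights now [0 2 3 2 1 1], max=3
Drop 3: L rot2 at col 2 lands with bottom-row=3; cleared 0 line(s) (total 0); column heights now [0 2 5 5 5 1], max=5
Drop 4: J rot2 at col 3 lands with bottom-row=4; cleared 0 line(s) (total 0); column heights now [0 2 5 6 6 6], max=6
Drop 5: S rot1 at col 1 lands with bottom-row=5; cleared 0 line(s) (total 0); column heights now [0 8 7 6 6 6], max=8
Drop 6: S rot2 at col 1 lands with bottom-row=8; cleared 0 line(s) (total 0); column heights now [0 9 10 10 6 6], max=10
Drop 7: L rot1 at col 4 lands with bottom-row=6; cleared 0 line(s) (total 0); column heights now [0 9 10 10 9 7], max=10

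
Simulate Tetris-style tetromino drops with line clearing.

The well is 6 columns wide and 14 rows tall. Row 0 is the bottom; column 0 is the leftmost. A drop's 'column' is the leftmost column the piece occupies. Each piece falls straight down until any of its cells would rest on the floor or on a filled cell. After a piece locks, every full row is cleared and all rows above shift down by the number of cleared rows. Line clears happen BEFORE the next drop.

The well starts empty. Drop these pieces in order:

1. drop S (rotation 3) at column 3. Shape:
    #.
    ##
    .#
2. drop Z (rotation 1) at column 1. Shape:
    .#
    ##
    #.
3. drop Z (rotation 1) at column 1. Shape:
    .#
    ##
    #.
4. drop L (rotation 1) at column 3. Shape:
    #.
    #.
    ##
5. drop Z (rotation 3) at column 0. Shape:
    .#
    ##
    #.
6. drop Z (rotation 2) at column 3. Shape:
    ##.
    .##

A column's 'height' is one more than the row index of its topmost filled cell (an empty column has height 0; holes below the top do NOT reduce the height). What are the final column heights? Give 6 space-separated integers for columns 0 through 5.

Answer: 5 6 5 7 7 6

Derivation:
Drop 1: S rot3 at col 3 lands with bottom-row=0; cleared 0 line(s) (total 0); column heights now [0 0 0 3 2 0], max=3
Drop 2: Z rot1 at col 1 lands with bottom-row=0; cleared 0 line(s) (total 0); column heights now [0 2 3 3 2 0], max=3
Drop 3: Z rot1 at col 1 lands with bottom-row=2; cleared 0 line(s) (total 0); column heights now [0 4 5 3 2 0], max=5
Drop 4: L rot1 at col 3 lands with bottom-row=3; cleared 0 line(s) (total 0); column heights now [0 4 5 6 4 0], max=6
Drop 5: Z rot3 at col 0 lands with bottom-row=3; cleared 0 line(s) (total 0); column heights now [5 6 5 6 4 0], max=6
Drop 6: Z rot2 at col 3 lands with bottom-row=5; cleared 0 line(s) (total 0); column heights now [5 6 5 7 7 6], max=7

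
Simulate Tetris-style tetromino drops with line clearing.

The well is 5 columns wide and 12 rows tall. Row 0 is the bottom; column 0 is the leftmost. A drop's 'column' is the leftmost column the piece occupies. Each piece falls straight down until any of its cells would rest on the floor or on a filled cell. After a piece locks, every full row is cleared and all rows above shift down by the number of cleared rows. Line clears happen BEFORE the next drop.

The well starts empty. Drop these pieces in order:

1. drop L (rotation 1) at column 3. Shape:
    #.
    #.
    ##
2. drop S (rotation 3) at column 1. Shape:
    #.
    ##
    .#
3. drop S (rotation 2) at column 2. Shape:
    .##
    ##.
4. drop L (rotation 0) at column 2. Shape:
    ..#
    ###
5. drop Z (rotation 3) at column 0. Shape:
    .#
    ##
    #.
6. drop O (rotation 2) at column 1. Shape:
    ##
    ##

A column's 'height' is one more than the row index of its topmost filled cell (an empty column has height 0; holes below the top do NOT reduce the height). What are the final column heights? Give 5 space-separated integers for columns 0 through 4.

Drop 1: L rot1 at col 3 lands with bottom-row=0; cleared 0 line(s) (total 0); column heights now [0 0 0 3 1], max=3
Drop 2: S rot3 at col 1 lands with bottom-row=0; cleared 0 line(s) (total 0); column heights now [0 3 2 3 1], max=3
Drop 3: S rot2 at col 2 lands with bottom-row=3; cleared 0 line(s) (total 0); column heights now [0 3 4 5 5], max=5
Drop 4: L rot0 at col 2 lands with bottom-row=5; cleared 0 line(s) (total 0); column heights now [0 3 6 6 7], max=7
Drop 5: Z rot3 at col 0 lands with bottom-row=2; cleared 0 line(s) (total 0); column heights now [4 5 6 6 7], max=7
Drop 6: O rot2 at col 1 lands with bottom-row=6; cleared 0 line(s) (total 0); column heights now [4 8 8 6 7], max=8

Answer: 4 8 8 6 7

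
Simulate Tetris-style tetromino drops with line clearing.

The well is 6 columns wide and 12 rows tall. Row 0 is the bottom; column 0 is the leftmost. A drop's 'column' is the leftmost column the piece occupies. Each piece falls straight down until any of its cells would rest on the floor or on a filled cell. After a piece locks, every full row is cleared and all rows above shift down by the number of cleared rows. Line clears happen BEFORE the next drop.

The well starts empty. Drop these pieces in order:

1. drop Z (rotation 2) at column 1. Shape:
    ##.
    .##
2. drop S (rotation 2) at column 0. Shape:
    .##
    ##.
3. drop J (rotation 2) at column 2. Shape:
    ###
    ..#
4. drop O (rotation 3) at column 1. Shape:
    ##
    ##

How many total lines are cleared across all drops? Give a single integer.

Drop 1: Z rot2 at col 1 lands with bottom-row=0; cleared 0 line(s) (total 0); column heights now [0 2 2 1 0 0], max=2
Drop 2: S rot2 at col 0 lands with bottom-row=2; cleared 0 line(s) (total 0); column heights now [3 4 4 1 0 0], max=4
Drop 3: J rot2 at col 2 lands with bottom-row=3; cleared 0 line(s) (total 0); column heights now [3 4 5 5 5 0], max=5
Drop 4: O rot3 at col 1 lands with bottom-row=5; cleared 0 line(s) (total 0); column heights now [3 7 7 5 5 0], max=7

Answer: 0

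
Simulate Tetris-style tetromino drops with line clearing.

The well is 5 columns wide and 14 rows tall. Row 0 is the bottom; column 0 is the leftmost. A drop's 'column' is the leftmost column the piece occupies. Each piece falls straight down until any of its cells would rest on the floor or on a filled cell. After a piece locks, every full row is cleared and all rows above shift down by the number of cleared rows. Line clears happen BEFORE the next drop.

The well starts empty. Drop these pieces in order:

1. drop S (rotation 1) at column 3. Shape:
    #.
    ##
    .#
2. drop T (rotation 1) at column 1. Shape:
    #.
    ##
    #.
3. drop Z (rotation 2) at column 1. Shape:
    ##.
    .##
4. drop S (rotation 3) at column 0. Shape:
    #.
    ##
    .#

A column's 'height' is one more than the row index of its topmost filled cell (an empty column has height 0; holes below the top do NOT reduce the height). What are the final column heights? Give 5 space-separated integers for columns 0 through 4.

Answer: 8 7 5 4 2

Derivation:
Drop 1: S rot1 at col 3 lands with bottom-row=0; cleared 0 line(s) (total 0); column heights now [0 0 0 3 2], max=3
Drop 2: T rot1 at col 1 lands with bottom-row=0; cleared 0 line(s) (total 0); column heights now [0 3 2 3 2], max=3
Drop 3: Z rot2 at col 1 lands with bottom-row=3; cleared 0 line(s) (total 0); column heights now [0 5 5 4 2], max=5
Drop 4: S rot3 at col 0 lands with bottom-row=5; cleared 0 line(s) (total 0); column heights now [8 7 5 4 2], max=8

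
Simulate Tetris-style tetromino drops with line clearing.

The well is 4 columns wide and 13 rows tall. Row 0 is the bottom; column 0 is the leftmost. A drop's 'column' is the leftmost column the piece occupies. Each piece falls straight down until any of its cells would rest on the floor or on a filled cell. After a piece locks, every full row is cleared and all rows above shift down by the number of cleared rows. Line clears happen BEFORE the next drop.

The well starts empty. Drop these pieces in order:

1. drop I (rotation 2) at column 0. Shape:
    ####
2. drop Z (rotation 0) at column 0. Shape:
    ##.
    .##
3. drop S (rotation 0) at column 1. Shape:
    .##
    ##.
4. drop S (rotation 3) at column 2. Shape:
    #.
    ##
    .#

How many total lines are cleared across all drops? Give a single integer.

Answer: 1

Derivation:
Drop 1: I rot2 at col 0 lands with bottom-row=0; cleared 1 line(s) (total 1); column heights now [0 0 0 0], max=0
Drop 2: Z rot0 at col 0 lands with bottom-row=0; cleared 0 line(s) (total 1); column heights now [2 2 1 0], max=2
Drop 3: S rot0 at col 1 lands with bottom-row=2; cleared 0 line(s) (total 1); column heights now [2 3 4 4], max=4
Drop 4: S rot3 at col 2 lands with bottom-row=4; cleared 0 line(s) (total 1); column heights now [2 3 7 6], max=7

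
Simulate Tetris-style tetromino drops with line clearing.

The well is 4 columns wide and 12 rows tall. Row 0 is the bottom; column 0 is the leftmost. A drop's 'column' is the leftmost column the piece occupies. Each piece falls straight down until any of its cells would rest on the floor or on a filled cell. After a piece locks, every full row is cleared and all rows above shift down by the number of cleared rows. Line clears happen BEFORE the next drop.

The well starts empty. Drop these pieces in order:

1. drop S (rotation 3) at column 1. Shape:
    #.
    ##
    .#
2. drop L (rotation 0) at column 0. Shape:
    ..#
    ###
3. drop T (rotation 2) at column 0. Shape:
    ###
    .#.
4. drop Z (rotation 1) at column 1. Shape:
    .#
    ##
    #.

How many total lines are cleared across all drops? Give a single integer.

Drop 1: S rot3 at col 1 lands with bottom-row=0; cleared 0 line(s) (total 0); column heights now [0 3 2 0], max=3
Drop 2: L rot0 at col 0 lands with bottom-row=3; cleared 0 line(s) (total 0); column heights now [4 4 5 0], max=5
Drop 3: T rot2 at col 0 lands with bottom-row=4; cleared 0 line(s) (total 0); column heights now [6 6 6 0], max=6
Drop 4: Z rot1 at col 1 lands with bottom-row=6; cleared 0 line(s) (total 0); column heights now [6 8 9 0], max=9

Answer: 0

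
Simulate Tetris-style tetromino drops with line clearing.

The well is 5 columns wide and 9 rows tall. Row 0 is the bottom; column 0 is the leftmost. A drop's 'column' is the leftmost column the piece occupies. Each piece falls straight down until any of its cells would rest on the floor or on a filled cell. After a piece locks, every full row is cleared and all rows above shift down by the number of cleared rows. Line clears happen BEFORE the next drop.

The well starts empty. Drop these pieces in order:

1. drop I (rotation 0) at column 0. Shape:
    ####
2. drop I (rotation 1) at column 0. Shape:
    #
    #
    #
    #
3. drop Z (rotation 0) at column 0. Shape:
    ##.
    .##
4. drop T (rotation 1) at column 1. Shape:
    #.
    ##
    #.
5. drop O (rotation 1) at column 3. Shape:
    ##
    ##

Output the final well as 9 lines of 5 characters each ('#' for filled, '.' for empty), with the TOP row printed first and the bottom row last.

Drop 1: I rot0 at col 0 lands with bottom-row=0; cleared 0 line(s) (total 0); column heights now [1 1 1 1 0], max=1
Drop 2: I rot1 at col 0 lands with bottom-row=1; cleared 0 line(s) (total 0); column heights now [5 1 1 1 0], max=5
Drop 3: Z rot0 at col 0 lands with bottom-row=4; cleared 0 line(s) (total 0); column heights now [6 6 5 1 0], max=6
Drop 4: T rot1 at col 1 lands with bottom-row=6; cleared 0 line(s) (total 0); column heights now [6 9 8 1 0], max=9
Drop 5: O rot1 at col 3 lands with bottom-row=1; cleared 0 line(s) (total 0); column heights now [6 9 8 3 3], max=9

Answer: .#...
.##..
.#...
##...
###..
#....
#..##
#..##
####.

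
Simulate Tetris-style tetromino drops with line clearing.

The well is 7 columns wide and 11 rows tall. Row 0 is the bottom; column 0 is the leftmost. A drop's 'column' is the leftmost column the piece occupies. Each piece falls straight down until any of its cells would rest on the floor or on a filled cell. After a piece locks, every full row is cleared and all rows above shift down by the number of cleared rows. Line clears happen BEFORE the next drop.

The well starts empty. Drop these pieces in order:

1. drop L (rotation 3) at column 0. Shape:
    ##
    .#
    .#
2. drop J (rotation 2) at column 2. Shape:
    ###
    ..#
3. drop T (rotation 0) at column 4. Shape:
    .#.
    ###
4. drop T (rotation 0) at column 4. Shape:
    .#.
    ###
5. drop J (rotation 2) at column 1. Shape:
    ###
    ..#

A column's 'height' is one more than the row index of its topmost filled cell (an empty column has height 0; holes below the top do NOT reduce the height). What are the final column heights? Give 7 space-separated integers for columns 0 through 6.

Drop 1: L rot3 at col 0 lands with bottom-row=0; cleared 0 line(s) (total 0); column heights now [3 3 0 0 0 0 0], max=3
Drop 2: J rot2 at col 2 lands with bottom-row=0; cleared 0 line(s) (total 0); column heights now [3 3 2 2 2 0 0], max=3
Drop 3: T rot0 at col 4 lands with bottom-row=2; cleared 0 line(s) (total 0); column heights now [3 3 2 2 3 4 3], max=4
Drop 4: T rot0 at col 4 lands with bottom-row=4; cleared 0 line(s) (total 0); column heights now [3 3 2 2 5 6 5], max=6
Drop 5: J rot2 at col 1 lands with bottom-row=2; cleared 0 line(s) (total 0); column heights now [3 4 4 4 5 6 5], max=6

Answer: 3 4 4 4 5 6 5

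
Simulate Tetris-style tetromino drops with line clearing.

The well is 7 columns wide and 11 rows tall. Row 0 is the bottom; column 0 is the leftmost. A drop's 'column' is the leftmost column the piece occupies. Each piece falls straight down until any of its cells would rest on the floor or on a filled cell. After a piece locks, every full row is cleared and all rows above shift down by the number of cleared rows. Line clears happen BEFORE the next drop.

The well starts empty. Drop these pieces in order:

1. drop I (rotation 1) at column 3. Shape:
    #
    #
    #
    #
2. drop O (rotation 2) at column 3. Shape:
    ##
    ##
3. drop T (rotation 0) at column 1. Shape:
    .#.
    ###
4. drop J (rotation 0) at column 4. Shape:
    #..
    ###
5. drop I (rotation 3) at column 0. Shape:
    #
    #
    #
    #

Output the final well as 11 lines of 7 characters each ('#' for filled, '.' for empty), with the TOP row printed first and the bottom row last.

Drop 1: I rot1 at col 3 lands with bottom-row=0; cleared 0 line(s) (total 0); column heights now [0 0 0 4 0 0 0], max=4
Drop 2: O rot2 at col 3 lands with bottom-row=4; cleared 0 line(s) (total 0); column heights now [0 0 0 6 6 0 0], max=6
Drop 3: T rot0 at col 1 lands with bottom-row=6; cleared 0 line(s) (total 0); column heights now [0 7 8 7 6 0 0], max=8
Drop 4: J rot0 at col 4 lands with bottom-row=6; cleared 0 line(s) (total 0); column heights now [0 7 8 7 8 7 7], max=8
Drop 5: I rot3 at col 0 lands with bottom-row=0; cleared 0 line(s) (total 0); column heights now [4 7 8 7 8 7 7], max=8

Answer: .......
.......
.......
..#.#..
.######
...##..
...##..
#..#...
#..#...
#..#...
#..#...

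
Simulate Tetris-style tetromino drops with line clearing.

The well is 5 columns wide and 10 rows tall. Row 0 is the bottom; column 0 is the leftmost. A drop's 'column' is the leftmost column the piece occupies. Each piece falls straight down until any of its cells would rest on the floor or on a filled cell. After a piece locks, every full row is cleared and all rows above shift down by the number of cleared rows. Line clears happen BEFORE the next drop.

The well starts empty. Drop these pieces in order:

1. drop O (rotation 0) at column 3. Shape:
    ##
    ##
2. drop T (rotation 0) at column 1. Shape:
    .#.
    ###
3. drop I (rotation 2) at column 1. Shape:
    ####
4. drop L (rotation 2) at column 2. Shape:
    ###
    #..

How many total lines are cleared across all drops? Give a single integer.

Drop 1: O rot0 at col 3 lands with bottom-row=0; cleared 0 line(s) (total 0); column heights now [0 0 0 2 2], max=2
Drop 2: T rot0 at col 1 lands with bottom-row=2; cleared 0 line(s) (total 0); column heights now [0 3 4 3 2], max=4
Drop 3: I rot2 at col 1 lands with bottom-row=4; cleared 0 line(s) (total 0); column heights now [0 5 5 5 5], max=5
Drop 4: L rot2 at col 2 lands with bottom-row=5; cleared 0 line(s) (total 0); column heights now [0 5 7 7 7], max=7

Answer: 0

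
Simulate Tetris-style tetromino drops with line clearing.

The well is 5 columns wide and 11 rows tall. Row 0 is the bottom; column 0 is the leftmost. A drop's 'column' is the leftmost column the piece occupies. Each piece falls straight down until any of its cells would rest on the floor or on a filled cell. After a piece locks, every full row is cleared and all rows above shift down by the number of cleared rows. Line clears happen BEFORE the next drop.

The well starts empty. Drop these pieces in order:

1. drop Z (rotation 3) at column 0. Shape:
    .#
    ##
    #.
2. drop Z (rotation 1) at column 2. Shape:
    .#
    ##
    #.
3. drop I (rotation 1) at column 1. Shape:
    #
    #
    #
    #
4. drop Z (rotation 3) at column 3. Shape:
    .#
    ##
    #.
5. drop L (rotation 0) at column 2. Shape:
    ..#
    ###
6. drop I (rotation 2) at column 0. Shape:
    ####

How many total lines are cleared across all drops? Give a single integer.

Answer: 1

Derivation:
Drop 1: Z rot3 at col 0 lands with bottom-row=0; cleared 0 line(s) (total 0); column heights now [2 3 0 0 0], max=3
Drop 2: Z rot1 at col 2 lands with bottom-row=0; cleared 0 line(s) (total 0); column heights now [2 3 2 3 0], max=3
Drop 3: I rot1 at col 1 lands with bottom-row=3; cleared 0 line(s) (total 0); column heights now [2 7 2 3 0], max=7
Drop 4: Z rot3 at col 3 lands with bottom-row=3; cleared 0 line(s) (total 0); column heights now [2 7 2 5 6], max=7
Drop 5: L rot0 at col 2 lands with bottom-row=6; cleared 0 line(s) (total 0); column heights now [2 7 7 7 8], max=8
Drop 6: I rot2 at col 0 lands with bottom-row=7; cleared 1 line(s) (total 1); column heights now [2 7 7 7 7], max=7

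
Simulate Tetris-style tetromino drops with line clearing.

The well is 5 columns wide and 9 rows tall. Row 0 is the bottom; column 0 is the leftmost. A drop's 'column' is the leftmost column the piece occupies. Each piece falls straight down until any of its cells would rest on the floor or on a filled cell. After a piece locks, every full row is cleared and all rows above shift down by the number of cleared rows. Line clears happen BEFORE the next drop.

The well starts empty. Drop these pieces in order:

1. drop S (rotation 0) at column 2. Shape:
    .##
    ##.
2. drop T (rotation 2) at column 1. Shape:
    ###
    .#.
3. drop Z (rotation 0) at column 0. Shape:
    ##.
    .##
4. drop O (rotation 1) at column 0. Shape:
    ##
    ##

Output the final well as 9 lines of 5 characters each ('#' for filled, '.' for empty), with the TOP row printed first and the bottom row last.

Answer: .....
.....
##...
##...
##...
.##..
.###.
..###
..##.

Derivation:
Drop 1: S rot0 at col 2 lands with bottom-row=0; cleared 0 line(s) (total 0); column heights now [0 0 1 2 2], max=2
Drop 2: T rot2 at col 1 lands with bottom-row=1; cleared 0 line(s) (total 0); column heights now [0 3 3 3 2], max=3
Drop 3: Z rot0 at col 0 lands with bottom-row=3; cleared 0 line(s) (total 0); column heights now [5 5 4 3 2], max=5
Drop 4: O rot1 at col 0 lands with bottom-row=5; cleared 0 line(s) (total 0); column heights now [7 7 4 3 2], max=7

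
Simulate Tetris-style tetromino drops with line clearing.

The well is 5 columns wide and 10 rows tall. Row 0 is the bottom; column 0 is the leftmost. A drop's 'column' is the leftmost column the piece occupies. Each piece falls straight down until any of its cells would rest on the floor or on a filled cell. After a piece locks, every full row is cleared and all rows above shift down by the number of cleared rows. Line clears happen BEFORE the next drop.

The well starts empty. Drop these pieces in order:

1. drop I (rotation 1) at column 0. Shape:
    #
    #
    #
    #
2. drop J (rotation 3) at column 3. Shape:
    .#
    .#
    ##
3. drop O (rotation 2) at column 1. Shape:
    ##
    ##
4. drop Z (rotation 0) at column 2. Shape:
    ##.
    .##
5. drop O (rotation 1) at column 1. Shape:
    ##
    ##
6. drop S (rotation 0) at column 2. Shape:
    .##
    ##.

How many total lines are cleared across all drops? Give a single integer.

Answer: 1

Derivation:
Drop 1: I rot1 at col 0 lands with bottom-row=0; cleared 0 line(s) (total 0); column heights now [4 0 0 0 0], max=4
Drop 2: J rot3 at col 3 lands with bottom-row=0; cleared 0 line(s) (total 0); column heights now [4 0 0 1 3], max=4
Drop 3: O rot2 at col 1 lands with bottom-row=0; cleared 1 line(s) (total 1); column heights now [3 1 1 0 2], max=3
Drop 4: Z rot0 at col 2 lands with bottom-row=2; cleared 0 line(s) (total 1); column heights now [3 1 4 4 3], max=4
Drop 5: O rot1 at col 1 lands with bottom-row=4; cleared 0 line(s) (total 1); column heights now [3 6 6 4 3], max=6
Drop 6: S rot0 at col 2 lands with bottom-row=6; cleared 0 line(s) (total 1); column heights now [3 6 7 8 8], max=8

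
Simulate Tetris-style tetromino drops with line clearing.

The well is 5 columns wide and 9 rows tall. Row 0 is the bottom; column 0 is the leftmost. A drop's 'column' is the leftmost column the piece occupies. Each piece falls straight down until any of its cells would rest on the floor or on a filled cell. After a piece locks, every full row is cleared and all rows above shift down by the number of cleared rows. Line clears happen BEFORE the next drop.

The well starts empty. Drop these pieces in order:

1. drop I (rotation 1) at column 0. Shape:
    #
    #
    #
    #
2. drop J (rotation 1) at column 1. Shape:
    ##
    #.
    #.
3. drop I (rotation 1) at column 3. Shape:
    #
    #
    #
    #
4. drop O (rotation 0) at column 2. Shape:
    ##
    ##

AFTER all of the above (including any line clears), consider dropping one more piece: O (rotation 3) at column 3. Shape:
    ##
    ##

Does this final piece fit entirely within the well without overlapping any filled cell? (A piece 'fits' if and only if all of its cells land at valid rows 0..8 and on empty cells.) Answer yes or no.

Answer: yes

Derivation:
Drop 1: I rot1 at col 0 lands with bottom-row=0; cleared 0 line(s) (total 0); column heights now [4 0 0 0 0], max=4
Drop 2: J rot1 at col 1 lands with bottom-row=0; cleared 0 line(s) (total 0); column heights now [4 3 3 0 0], max=4
Drop 3: I rot1 at col 3 lands with bottom-row=0; cleared 0 line(s) (total 0); column heights now [4 3 3 4 0], max=4
Drop 4: O rot0 at col 2 lands with bottom-row=4; cleared 0 line(s) (total 0); column heights now [4 3 6 6 0], max=6
Test piece O rot3 at col 3 (width 2): heights before test = [4 3 6 6 0]; fits = True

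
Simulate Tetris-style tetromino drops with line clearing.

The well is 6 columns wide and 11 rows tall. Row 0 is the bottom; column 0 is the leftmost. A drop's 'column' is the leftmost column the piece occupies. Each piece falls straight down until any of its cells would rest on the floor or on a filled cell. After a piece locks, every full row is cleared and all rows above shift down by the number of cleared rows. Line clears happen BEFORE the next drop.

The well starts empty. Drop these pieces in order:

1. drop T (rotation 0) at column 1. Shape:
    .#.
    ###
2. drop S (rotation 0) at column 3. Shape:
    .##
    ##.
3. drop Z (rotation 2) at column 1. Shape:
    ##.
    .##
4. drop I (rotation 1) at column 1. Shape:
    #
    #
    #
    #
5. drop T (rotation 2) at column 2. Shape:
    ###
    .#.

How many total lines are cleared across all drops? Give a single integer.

Answer: 0

Derivation:
Drop 1: T rot0 at col 1 lands with bottom-row=0; cleared 0 line(s) (total 0); column heights now [0 1 2 1 0 0], max=2
Drop 2: S rot0 at col 3 lands with bottom-row=1; cleared 0 line(s) (total 0); column heights now [0 1 2 2 3 3], max=3
Drop 3: Z rot2 at col 1 lands with bottom-row=2; cleared 0 line(s) (total 0); column heights now [0 4 4 3 3 3], max=4
Drop 4: I rot1 at col 1 lands with bottom-row=4; cleared 0 line(s) (total 0); column heights now [0 8 4 3 3 3], max=8
Drop 5: T rot2 at col 2 lands with bottom-row=3; cleared 0 line(s) (total 0); column heights now [0 8 5 5 5 3], max=8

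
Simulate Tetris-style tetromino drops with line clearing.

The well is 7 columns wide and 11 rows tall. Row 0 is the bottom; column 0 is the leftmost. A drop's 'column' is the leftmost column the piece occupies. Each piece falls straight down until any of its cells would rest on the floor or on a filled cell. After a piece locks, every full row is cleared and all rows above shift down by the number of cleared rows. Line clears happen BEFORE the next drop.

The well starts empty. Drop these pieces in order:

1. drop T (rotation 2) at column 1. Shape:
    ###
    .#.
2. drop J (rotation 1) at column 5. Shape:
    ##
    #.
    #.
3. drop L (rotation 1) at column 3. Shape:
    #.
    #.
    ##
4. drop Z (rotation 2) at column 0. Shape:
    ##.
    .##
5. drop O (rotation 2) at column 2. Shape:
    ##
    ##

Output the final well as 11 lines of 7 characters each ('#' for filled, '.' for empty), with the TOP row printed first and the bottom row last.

Drop 1: T rot2 at col 1 lands with bottom-row=0; cleared 0 line(s) (total 0); column heights now [0 2 2 2 0 0 0], max=2
Drop 2: J rot1 at col 5 lands with bottom-row=0; cleared 0 line(s) (total 0); column heights now [0 2 2 2 0 3 3], max=3
Drop 3: L rot1 at col 3 lands with bottom-row=2; cleared 0 line(s) (total 0); column heights now [0 2 2 5 3 3 3], max=5
Drop 4: Z rot2 at col 0 lands with bottom-row=2; cleared 0 line(s) (total 0); column heights now [4 4 3 5 3 3 3], max=5
Drop 5: O rot2 at col 2 lands with bottom-row=5; cleared 0 line(s) (total 0); column heights now [4 4 7 7 3 3 3], max=7

Answer: .......
.......
.......
.......
..##...
..##...
...#...
##.#...
.######
.###.#.
..#..#.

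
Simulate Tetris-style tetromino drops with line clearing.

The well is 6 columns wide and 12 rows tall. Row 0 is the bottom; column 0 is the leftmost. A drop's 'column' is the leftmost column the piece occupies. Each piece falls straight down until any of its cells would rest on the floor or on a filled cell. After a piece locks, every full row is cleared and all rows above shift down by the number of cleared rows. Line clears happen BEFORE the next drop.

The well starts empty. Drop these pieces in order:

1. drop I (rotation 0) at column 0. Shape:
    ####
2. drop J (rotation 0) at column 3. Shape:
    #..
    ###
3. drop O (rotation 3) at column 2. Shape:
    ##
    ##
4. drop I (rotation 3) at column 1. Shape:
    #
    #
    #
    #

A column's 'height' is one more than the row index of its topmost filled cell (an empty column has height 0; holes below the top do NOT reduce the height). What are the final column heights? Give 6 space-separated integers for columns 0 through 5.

Answer: 1 5 5 5 2 2

Derivation:
Drop 1: I rot0 at col 0 lands with bottom-row=0; cleared 0 line(s) (total 0); column heights now [1 1 1 1 0 0], max=1
Drop 2: J rot0 at col 3 lands with bottom-row=1; cleared 0 line(s) (total 0); column heights now [1 1 1 3 2 2], max=3
Drop 3: O rot3 at col 2 lands with bottom-row=3; cleared 0 line(s) (total 0); column heights now [1 1 5 5 2 2], max=5
Drop 4: I rot3 at col 1 lands with bottom-row=1; cleared 0 line(s) (total 0); column heights now [1 5 5 5 2 2], max=5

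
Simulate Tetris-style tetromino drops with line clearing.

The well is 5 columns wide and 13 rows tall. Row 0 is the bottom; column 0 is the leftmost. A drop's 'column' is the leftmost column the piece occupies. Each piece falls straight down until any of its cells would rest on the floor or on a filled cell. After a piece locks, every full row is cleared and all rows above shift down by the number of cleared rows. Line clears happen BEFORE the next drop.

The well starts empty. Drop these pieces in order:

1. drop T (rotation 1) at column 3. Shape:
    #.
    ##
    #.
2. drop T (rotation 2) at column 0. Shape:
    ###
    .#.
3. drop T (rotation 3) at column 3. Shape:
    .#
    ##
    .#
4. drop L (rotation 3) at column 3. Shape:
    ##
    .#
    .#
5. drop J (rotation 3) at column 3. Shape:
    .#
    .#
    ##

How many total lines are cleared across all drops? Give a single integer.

Answer: 1

Derivation:
Drop 1: T rot1 at col 3 lands with bottom-row=0; cleared 0 line(s) (total 0); column heights now [0 0 0 3 2], max=3
Drop 2: T rot2 at col 0 lands with bottom-row=0; cleared 1 line(s) (total 1); column heights now [0 1 0 2 0], max=2
Drop 3: T rot3 at col 3 lands with bottom-row=1; cleared 0 line(s) (total 1); column heights now [0 1 0 3 4], max=4
Drop 4: L rot3 at col 3 lands with bottom-row=4; cleared 0 line(s) (total 1); column heights now [0 1 0 7 7], max=7
Drop 5: J rot3 at col 3 lands with bottom-row=7; cleared 0 line(s) (total 1); column heights now [0 1 0 8 10], max=10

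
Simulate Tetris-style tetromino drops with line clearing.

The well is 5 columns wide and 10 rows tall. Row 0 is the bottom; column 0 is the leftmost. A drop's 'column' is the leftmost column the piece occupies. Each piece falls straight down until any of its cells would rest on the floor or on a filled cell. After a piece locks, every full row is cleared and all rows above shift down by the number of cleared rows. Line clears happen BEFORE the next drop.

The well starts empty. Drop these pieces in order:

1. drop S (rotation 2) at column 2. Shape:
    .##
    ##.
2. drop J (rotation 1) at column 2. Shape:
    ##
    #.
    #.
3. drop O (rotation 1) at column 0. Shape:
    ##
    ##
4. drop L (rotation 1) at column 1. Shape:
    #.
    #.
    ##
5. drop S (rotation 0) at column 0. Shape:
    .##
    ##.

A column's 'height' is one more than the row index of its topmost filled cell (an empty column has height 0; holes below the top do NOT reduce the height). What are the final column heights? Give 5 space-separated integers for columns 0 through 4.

Answer: 7 8 8 3 0

Derivation:
Drop 1: S rot2 at col 2 lands with bottom-row=0; cleared 0 line(s) (total 0); column heights now [0 0 1 2 2], max=2
Drop 2: J rot1 at col 2 lands with bottom-row=1; cleared 0 line(s) (total 0); column heights now [0 0 4 4 2], max=4
Drop 3: O rot1 at col 0 lands with bottom-row=0; cleared 1 line(s) (total 1); column heights now [1 1 3 3 0], max=3
Drop 4: L rot1 at col 1 lands with bottom-row=3; cleared 0 line(s) (total 1); column heights now [1 6 4 3 0], max=6
Drop 5: S rot0 at col 0 lands with bottom-row=6; cleared 0 line(s) (total 1); column heights now [7 8 8 3 0], max=8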